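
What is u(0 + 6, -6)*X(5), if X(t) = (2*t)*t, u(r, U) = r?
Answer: 300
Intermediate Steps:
X(t) = 2*t**2
u(0 + 6, -6)*X(5) = (0 + 6)*(2*5**2) = 6*(2*25) = 6*50 = 300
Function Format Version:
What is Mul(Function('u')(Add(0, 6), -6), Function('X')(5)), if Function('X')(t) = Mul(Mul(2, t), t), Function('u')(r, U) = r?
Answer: 300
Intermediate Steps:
Function('X')(t) = Mul(2, Pow(t, 2))
Mul(Function('u')(Add(0, 6), -6), Function('X')(5)) = Mul(Add(0, 6), Mul(2, Pow(5, 2))) = Mul(6, Mul(2, 25)) = Mul(6, 50) = 300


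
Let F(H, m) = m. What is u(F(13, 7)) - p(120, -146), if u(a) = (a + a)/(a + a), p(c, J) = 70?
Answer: -69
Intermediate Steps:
u(a) = 1 (u(a) = (2*a)/((2*a)) = (2*a)*(1/(2*a)) = 1)
u(F(13, 7)) - p(120, -146) = 1 - 1*70 = 1 - 70 = -69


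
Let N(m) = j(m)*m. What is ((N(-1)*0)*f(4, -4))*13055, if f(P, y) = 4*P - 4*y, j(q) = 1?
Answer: 0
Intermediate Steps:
N(m) = m (N(m) = 1*m = m)
f(P, y) = -4*y + 4*P
((N(-1)*0)*f(4, -4))*13055 = ((-1*0)*(-4*(-4) + 4*4))*13055 = (0*(16 + 16))*13055 = (0*32)*13055 = 0*13055 = 0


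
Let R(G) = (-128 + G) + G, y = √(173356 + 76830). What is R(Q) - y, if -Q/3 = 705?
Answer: -4358 - √250186 ≈ -4858.2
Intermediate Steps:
Q = -2115 (Q = -3*705 = -2115)
y = √250186 ≈ 500.19
R(G) = -128 + 2*G
R(Q) - y = (-128 + 2*(-2115)) - √250186 = (-128 - 4230) - √250186 = -4358 - √250186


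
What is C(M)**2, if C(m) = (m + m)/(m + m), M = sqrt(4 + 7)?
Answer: 1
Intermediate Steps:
M = sqrt(11) ≈ 3.3166
C(m) = 1 (C(m) = (2*m)/((2*m)) = (2*m)*(1/(2*m)) = 1)
C(M)**2 = 1**2 = 1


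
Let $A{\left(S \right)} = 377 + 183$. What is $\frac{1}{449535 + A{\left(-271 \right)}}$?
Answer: $\frac{1}{450095} \approx 2.2218 \cdot 10^{-6}$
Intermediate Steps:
$A{\left(S \right)} = 560$
$\frac{1}{449535 + A{\left(-271 \right)}} = \frac{1}{449535 + 560} = \frac{1}{450095}$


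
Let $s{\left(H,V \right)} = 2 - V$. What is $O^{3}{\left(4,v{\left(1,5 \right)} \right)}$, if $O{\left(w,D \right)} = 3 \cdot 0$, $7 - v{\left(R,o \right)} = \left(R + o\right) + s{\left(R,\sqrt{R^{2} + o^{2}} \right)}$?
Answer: $0$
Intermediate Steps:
$v{\left(R,o \right)} = 5 + \sqrt{R^{2} + o^{2}} - R - o$ ($v{\left(R,o \right)} = 7 - \left(\left(R + o\right) - \left(-2 + \sqrt{R^{2} + o^{2}}\right)\right) = 7 - \left(2 + R + o - \sqrt{R^{2} + o^{2}}\right) = 5 + \sqrt{R^{2} + o^{2}} - R - o$)
$O{\left(w,D \right)} = 0$
$O^{3}{\left(4,v{\left(1,5 \right)} \right)} = 0^{3} = 0$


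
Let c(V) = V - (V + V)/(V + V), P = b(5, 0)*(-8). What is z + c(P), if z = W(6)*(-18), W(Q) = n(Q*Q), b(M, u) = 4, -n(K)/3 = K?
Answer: 1911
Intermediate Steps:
n(K) = -3*K
W(Q) = -3*Q**2 (W(Q) = -3*Q*Q = -3*Q**2)
P = -32 (P = 4*(-8) = -32)
z = 1944 (z = -3*6**2*(-18) = -3*36*(-18) = -108*(-18) = 1944)
c(V) = -1 + V (c(V) = V - 2*V/(2*V) = V - 2*V*1/(2*V) = V - 1*1 = V - 1 = -1 + V)
z + c(P) = 1944 + (-1 - 32) = 1944 - 33 = 1911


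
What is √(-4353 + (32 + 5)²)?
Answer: 2*I*√746 ≈ 54.626*I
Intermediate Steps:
√(-4353 + (32 + 5)²) = √(-4353 + 37²) = √(-4353 + 1369) = √(-2984) = 2*I*√746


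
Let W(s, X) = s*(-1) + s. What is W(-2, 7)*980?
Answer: 0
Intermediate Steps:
W(s, X) = 0 (W(s, X) = -s + s = 0)
W(-2, 7)*980 = 0*980 = 0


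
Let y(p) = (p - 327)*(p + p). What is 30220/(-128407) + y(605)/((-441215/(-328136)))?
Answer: 2834668858661692/11331018901 ≈ 2.5017e+5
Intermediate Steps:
y(p) = 2*p*(-327 + p) (y(p) = (-327 + p)*(2*p) = 2*p*(-327 + p))
30220/(-128407) + y(605)/((-441215/(-328136))) = 30220/(-128407) + (2*605*(-327 + 605))/((-441215/(-328136))) = 30220*(-1/128407) + (2*605*278)/((-441215*(-1/328136))) = -30220/128407 + 336380/(441215/328136) = -30220/128407 + 336380*(328136/441215) = -30220/128407 + 22075677536/88243 = 2834668858661692/11331018901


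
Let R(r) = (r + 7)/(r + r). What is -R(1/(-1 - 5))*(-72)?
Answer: -1476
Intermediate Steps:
R(r) = (7 + r)/(2*r) (R(r) = (7 + r)/((2*r)) = (7 + r)*(1/(2*r)) = (7 + r)/(2*r))
-R(1/(-1 - 5))*(-72) = -(7 + 1/(-1 - 5))/(2*(1/(-1 - 5)))*(-72) = -(7 + 1/(-6))/(2*(1/(-6)))*(-72) = -(7 - 1/6)/(2*(-1/6))*(-72) = -(-6)*41/(2*6)*(-72) = -1*(-41/2)*(-72) = (41/2)*(-72) = -1476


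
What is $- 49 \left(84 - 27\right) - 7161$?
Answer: $-9954$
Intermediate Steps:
$- 49 \left(84 - 27\right) - 7161 = \left(-49\right) 57 - 7161 = -2793 - 7161 = -9954$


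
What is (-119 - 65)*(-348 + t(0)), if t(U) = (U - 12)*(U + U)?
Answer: 64032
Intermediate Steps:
t(U) = 2*U*(-12 + U) (t(U) = (-12 + U)*(2*U) = 2*U*(-12 + U))
(-119 - 65)*(-348 + t(0)) = (-119 - 65)*(-348 + 2*0*(-12 + 0)) = -184*(-348 + 2*0*(-12)) = -184*(-348 + 0) = -184*(-348) = 64032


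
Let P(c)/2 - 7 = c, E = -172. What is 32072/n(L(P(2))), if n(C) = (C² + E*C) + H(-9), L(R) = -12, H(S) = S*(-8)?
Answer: 211/15 ≈ 14.067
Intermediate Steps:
H(S) = -8*S
P(c) = 14 + 2*c
n(C) = 72 + C² - 172*C (n(C) = (C² - 172*C) - 8*(-9) = (C² - 172*C) + 72 = 72 + C² - 172*C)
32072/n(L(P(2))) = 32072/(72 + (-12)² - 172*(-12)) = 32072/(72 + 144 + 2064) = 32072/2280 = 32072*(1/2280) = 211/15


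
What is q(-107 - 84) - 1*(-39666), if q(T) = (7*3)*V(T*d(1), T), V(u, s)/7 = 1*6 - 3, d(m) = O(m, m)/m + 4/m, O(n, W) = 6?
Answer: 40107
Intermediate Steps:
d(m) = 10/m (d(m) = 6/m + 4/m = 10/m)
V(u, s) = 21 (V(u, s) = 7*(1*6 - 3) = 7*(6 - 3) = 7*3 = 21)
q(T) = 441 (q(T) = (7*3)*21 = 21*21 = 441)
q(-107 - 84) - 1*(-39666) = 441 - 1*(-39666) = 441 + 39666 = 40107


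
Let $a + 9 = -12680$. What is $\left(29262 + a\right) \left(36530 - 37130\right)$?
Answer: $-9943800$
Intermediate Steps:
$a = -12689$ ($a = -9 - 12680 = -12689$)
$\left(29262 + a\right) \left(36530 - 37130\right) = \left(29262 - 12689\right) \left(36530 - 37130\right) = 16573 \left(-600\right) = -9943800$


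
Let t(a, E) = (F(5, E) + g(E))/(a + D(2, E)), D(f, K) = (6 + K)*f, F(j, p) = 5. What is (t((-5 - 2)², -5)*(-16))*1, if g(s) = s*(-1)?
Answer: -160/51 ≈ -3.1373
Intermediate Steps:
g(s) = -s
D(f, K) = f*(6 + K)
t(a, E) = (5 - E)/(12 + a + 2*E) (t(a, E) = (5 - E)/(a + 2*(6 + E)) = (5 - E)/(a + (12 + 2*E)) = (5 - E)/(12 + a + 2*E))
(t((-5 - 2)², -5)*(-16))*1 = (((5 - 1*(-5))/(12 + (-5 - 2)² + 2*(-5)))*(-16))*1 = (((5 + 5)/(12 + (-7)² - 10))*(-16))*1 = ((10/(12 + 49 - 10))*(-16))*1 = ((10/51)*(-16))*1 = -160/51*1 = -160/51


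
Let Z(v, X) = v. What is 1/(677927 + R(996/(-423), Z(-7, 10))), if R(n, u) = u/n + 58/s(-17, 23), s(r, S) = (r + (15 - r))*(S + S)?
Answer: 114540/77650108723 ≈ 1.4751e-6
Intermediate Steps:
s(r, S) = 30*S (s(r, S) = 15*(2*S) = 30*S)
R(n, u) = 29/345 + u/n (R(n, u) = u/n + 58/((30*23)) = u/n + 58/690 = u/n + 58*(1/690) = u/n + 29/345 = 29/345 + u/n)
1/(677927 + R(996/(-423), Z(-7, 10))) = 1/(677927 + (29/345 - 7/(996/(-423)))) = 1/(677927 + (29/345 - 7/(996*(-1/423)))) = 1/(677927 + (29/345 - 7/(-332/141))) = 1/(677927 + (29/345 - 7*(-141/332))) = 1/(677927 + (29/345 + 987/332)) = 1/(677927 + 350143/114540) = 1/(77650108723/114540) = 114540/77650108723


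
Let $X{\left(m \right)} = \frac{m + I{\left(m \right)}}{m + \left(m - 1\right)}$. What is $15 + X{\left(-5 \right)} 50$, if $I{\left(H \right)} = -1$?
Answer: $\frac{465}{11} \approx 42.273$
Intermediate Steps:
$X{\left(m \right)} = \frac{-1 + m}{-1 + 2 m}$ ($X{\left(m \right)} = \frac{m - 1}{m + \left(m - 1\right)} = \frac{-1 + m}{m + \left(m - 1\right)} = \frac{-1 + m}{m + \left(-1 + m\right)} = \frac{-1 + m}{-1 + 2 m}$)
$15 + X{\left(-5 \right)} 50 = 15 + \frac{-1 - 5}{-1 + 2 \left(-5\right)} 50 = 15 + \frac{1}{-1 - 10} \left(-6\right) 50 = 15 + \frac{1}{-11} \left(-6\right) 50 = 15 + \left(- \frac{1}{11}\right) \left(-6\right) 50 = 15 + \frac{6}{11} \cdot 50 = 15 + \frac{300}{11} = \frac{465}{11}$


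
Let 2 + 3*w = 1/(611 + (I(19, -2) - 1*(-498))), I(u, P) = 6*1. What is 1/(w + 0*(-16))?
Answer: -1115/743 ≈ -1.5007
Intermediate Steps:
I(u, P) = 6
w = -743/1115 (w = -2/3 + 1/(3*(611 + (6 - 1*(-498)))) = -2/3 + 1/(3*(611 + (6 + 498))) = -2/3 + 1/(3*(611 + 504)) = -2/3 + (1/3)/1115 = -2/3 + (1/3)*(1/1115) = -2/3 + 1/3345 = -743/1115 ≈ -0.66637)
1/(w + 0*(-16)) = 1/(-743/1115 + 0*(-16)) = 1/(-743/1115 + 0) = 1/(-743/1115) = -1115/743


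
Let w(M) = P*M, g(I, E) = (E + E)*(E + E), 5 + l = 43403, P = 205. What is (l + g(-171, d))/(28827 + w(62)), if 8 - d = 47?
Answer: 49482/41537 ≈ 1.1913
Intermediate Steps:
d = -39 (d = 8 - 1*47 = 8 - 47 = -39)
l = 43398 (l = -5 + 43403 = 43398)
g(I, E) = 4*E² (g(I, E) = (2*E)*(2*E) = 4*E²)
w(M) = 205*M
(l + g(-171, d))/(28827 + w(62)) = (43398 + 4*(-39)²)/(28827 + 205*62) = (43398 + 4*1521)/(28827 + 12710) = (43398 + 6084)/41537 = 49482*(1/41537) = 49482/41537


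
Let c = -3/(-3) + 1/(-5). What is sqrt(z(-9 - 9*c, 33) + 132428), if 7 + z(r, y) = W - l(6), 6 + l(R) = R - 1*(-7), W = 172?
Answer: sqrt(132586) ≈ 364.12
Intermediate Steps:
c = 4/5 (c = -3*(-1/3) + 1*(-1/5) = 1 - 1/5 = 4/5 ≈ 0.80000)
l(R) = 1 + R (l(R) = -6 + (R - 1*(-7)) = -6 + (R + 7) = -6 + (7 + R) = 1 + R)
z(r, y) = 158 (z(r, y) = -7 + (172 - (1 + 6)) = -7 + (172 - 1*7) = -7 + (172 - 7) = -7 + 165 = 158)
sqrt(z(-9 - 9*c, 33) + 132428) = sqrt(158 + 132428) = sqrt(132586)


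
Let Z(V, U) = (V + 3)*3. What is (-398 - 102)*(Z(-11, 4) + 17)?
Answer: 3500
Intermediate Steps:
Z(V, U) = 9 + 3*V (Z(V, U) = (3 + V)*3 = 9 + 3*V)
(-398 - 102)*(Z(-11, 4) + 17) = (-398 - 102)*((9 + 3*(-11)) + 17) = -500*((9 - 33) + 17) = -500*(-24 + 17) = -500*(-7) = 3500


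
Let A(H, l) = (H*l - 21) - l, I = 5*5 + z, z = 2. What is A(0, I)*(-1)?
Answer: 48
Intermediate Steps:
I = 27 (I = 5*5 + 2 = 25 + 2 = 27)
A(H, l) = -21 - l + H*l (A(H, l) = (-21 + H*l) - l = -21 - l + H*l)
A(0, I)*(-1) = (-21 - 1*27 + 0*27)*(-1) = (-21 - 27 + 0)*(-1) = -48*(-1) = 48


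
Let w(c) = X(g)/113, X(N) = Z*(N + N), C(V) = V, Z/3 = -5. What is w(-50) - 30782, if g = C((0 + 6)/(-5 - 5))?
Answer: -3478348/113 ≈ -30782.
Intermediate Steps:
Z = -15 (Z = 3*(-5) = -15)
g = -⅗ (g = (0 + 6)/(-5 - 5) = 6/(-10) = 6*(-⅒) = -⅗ ≈ -0.60000)
X(N) = -30*N (X(N) = -15*(N + N) = -30*N)
w(c) = 18/113 (w(c) = -30*(-⅗)/113 = 18*(1/113) = 18/113)
w(-50) - 30782 = 18/113 - 30782 = -3478348/113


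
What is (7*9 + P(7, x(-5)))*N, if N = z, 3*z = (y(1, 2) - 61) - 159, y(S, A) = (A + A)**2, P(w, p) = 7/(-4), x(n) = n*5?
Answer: -4165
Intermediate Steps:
x(n) = 5*n
P(w, p) = -7/4 (P(w, p) = 7*(-1/4) = -7/4)
y(S, A) = 4*A**2 (y(S, A) = (2*A)**2 = 4*A**2)
z = -68 (z = ((4*2**2 - 61) - 159)/3 = ((4*4 - 61) - 159)/3 = ((16 - 61) - 159)/3 = (-45 - 159)/3 = (1/3)*(-204) = -68)
N = -68
(7*9 + P(7, x(-5)))*N = (7*9 - 7/4)*(-68) = (63 - 7/4)*(-68) = (245/4)*(-68) = -4165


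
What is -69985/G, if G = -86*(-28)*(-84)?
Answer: 69985/202272 ≈ 0.34599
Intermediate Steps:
G = -202272 (G = 2408*(-84) = -202272)
-69985/G = -69985/(-202272) = -69985*(-1/202272) = 69985/202272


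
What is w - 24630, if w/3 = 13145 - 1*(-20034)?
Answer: 74907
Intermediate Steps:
w = 99537 (w = 3*(13145 - 1*(-20034)) = 3*(13145 + 20034) = 3*33179 = 99537)
w - 24630 = 99537 - 24630 = 74907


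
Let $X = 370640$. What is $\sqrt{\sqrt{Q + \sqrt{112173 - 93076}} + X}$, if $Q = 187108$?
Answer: $\sqrt{370640 + \sqrt{187108 + 13 \sqrt{113}}} \approx 609.16$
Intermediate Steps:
$\sqrt{\sqrt{Q + \sqrt{112173 - 93076}} + X} = \sqrt{\sqrt{187108 + \sqrt{112173 - 93076}} + 370640} = \sqrt{\sqrt{187108 + \sqrt{19097}} + 370640} = \sqrt{\sqrt{187108 + 13 \sqrt{113}} + 370640} = \sqrt{370640 + \sqrt{187108 + 13 \sqrt{113}}}$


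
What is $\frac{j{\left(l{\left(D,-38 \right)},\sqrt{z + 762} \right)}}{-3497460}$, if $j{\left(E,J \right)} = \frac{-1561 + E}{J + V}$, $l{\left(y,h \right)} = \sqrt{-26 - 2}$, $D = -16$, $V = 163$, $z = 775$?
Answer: $\frac{36349}{12506916960} - \frac{223 \sqrt{1537}}{12506916960} - \frac{163 i \sqrt{7}}{43774209360} + \frac{i \sqrt{10759}}{43774209360} \approx 2.2073 \cdot 10^{-6} - 7.4823 \cdot 10^{-9} i$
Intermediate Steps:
$l{\left(y,h \right)} = 2 i \sqrt{7}$ ($l{\left(y,h \right)} = \sqrt{-28} = 2 i \sqrt{7}$)
$j{\left(E,J \right)} = \frac{-1561 + E}{163 + J}$ ($j{\left(E,J \right)} = \frac{-1561 + E}{J + 163} = \frac{-1561 + E}{163 + J}$)
$\frac{j{\left(l{\left(D,-38 \right)},\sqrt{z + 762} \right)}}{-3497460} = \frac{\frac{1}{163 + \sqrt{775 + 762}} \left(-1561 + 2 i \sqrt{7}\right)}{-3497460} = \frac{-1561 + 2 i \sqrt{7}}{163 + \sqrt{1537}} \left(- \frac{1}{3497460}\right) = - \frac{-1561 + 2 i \sqrt{7}}{3497460 \left(163 + \sqrt{1537}\right)}$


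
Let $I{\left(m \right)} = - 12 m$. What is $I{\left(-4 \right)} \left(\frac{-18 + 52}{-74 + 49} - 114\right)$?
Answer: $- \frac{138432}{25} \approx -5537.3$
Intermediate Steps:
$I{\left(-4 \right)} \left(\frac{-18 + 52}{-74 + 49} - 114\right) = \left(-12\right) \left(-4\right) \left(\frac{-18 + 52}{-74 + 49} - 114\right) = 48 \left(\frac{34}{-25} - 114\right) = 48 \left(34 \left(- \frac{1}{25}\right) - 114\right) = 48 \left(- \frac{34}{25} - 114\right) = 48 \left(- \frac{2884}{25}\right) = - \frac{138432}{25}$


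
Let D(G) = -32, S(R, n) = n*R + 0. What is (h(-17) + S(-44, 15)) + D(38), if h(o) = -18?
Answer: -710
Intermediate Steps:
S(R, n) = R*n (S(R, n) = R*n + 0 = R*n)
(h(-17) + S(-44, 15)) + D(38) = (-18 - 44*15) - 32 = (-18 - 660) - 32 = -678 - 32 = -710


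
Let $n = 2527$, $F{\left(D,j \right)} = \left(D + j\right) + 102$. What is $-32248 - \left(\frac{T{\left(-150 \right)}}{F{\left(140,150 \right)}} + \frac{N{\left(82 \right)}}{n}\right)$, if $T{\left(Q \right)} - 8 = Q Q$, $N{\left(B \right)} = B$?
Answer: $- \frac{1142902239}{35378} \approx -32305.0$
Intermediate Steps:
$F{\left(D,j \right)} = 102 + D + j$
$T{\left(Q \right)} = 8 + Q^{2}$ ($T{\left(Q \right)} = 8 + Q Q = 8 + Q^{2}$)
$-32248 - \left(\frac{T{\left(-150 \right)}}{F{\left(140,150 \right)}} + \frac{N{\left(82 \right)}}{n}\right) = -32248 - \left(\frac{8 + \left(-150\right)^{2}}{102 + 140 + 150} + \frac{82}{2527}\right) = -32248 - \left(\frac{8 + 22500}{392} + 82 \cdot \frac{1}{2527}\right) = -32248 - \left(22508 \cdot \frac{1}{392} + \frac{82}{2527}\right) = -32248 - \left(\frac{5627}{98} + \frac{82}{2527}\right) = -32248 - \frac{2032495}{35378} = - \frac{1142902239}{35378}$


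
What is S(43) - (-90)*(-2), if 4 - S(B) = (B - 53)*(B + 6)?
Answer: 314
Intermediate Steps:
S(B) = 4 - (-53 + B)*(6 + B) (S(B) = 4 - (B - 53)*(B + 6) = 4 - (-53 + B)*(6 + B))
S(43) - (-90)*(-2) = (322 - 1*43² + 47*43) - (-90)*(-2) = (322 - 1*1849 + 2021) - 1*180 = (322 - 1849 + 2021) - 180 = 494 - 180 = 314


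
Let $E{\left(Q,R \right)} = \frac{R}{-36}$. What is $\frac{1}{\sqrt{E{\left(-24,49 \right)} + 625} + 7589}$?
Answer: $\frac{273204}{2073322705} - \frac{6 \sqrt{22451}}{2073322705} \approx 0.00013134$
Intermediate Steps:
$E{\left(Q,R \right)} = - \frac{R}{36}$ ($E{\left(Q,R \right)} = R \left(- \frac{1}{36}\right) = - \frac{R}{36}$)
$\frac{1}{\sqrt{E{\left(-24,49 \right)} + 625} + 7589} = \frac{1}{\sqrt{\left(- \frac{1}{36}\right) 49 + 625} + 7589} = \frac{1}{\sqrt{- \frac{49}{36} + 625} + 7589} = \frac{1}{\sqrt{\frac{22451}{36}} + 7589} = \frac{1}{\frac{\sqrt{22451}}{6} + 7589} = \frac{1}{7589 + \frac{\sqrt{22451}}{6}}$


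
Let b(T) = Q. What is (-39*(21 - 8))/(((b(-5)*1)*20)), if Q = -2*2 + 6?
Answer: -507/40 ≈ -12.675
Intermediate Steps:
Q = 2 (Q = -4 + 6 = 2)
b(T) = 2
(-39*(21 - 8))/(((b(-5)*1)*20)) = (-39*(21 - 8))/(((2*1)*20)) = (-39*13)/((2*20)) = -507/40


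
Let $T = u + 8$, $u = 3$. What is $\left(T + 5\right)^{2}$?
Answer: $256$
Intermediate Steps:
$T = 11$ ($T = 3 + 8 = 11$)
$\left(T + 5\right)^{2} = \left(11 + 5\right)^{2} = 16^{2} = 256$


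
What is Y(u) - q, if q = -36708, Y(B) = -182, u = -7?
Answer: 36526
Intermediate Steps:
Y(u) - q = -182 - 1*(-36708) = -182 + 36708 = 36526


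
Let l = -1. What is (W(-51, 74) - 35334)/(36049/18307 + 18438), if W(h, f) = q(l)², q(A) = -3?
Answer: -129338955/67516103 ≈ -1.9157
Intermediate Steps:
W(h, f) = 9 (W(h, f) = (-3)² = 9)
(W(-51, 74) - 35334)/(36049/18307 + 18438) = (9 - 35334)/(36049/18307 + 18438) = -35325/(36049*(1/18307) + 18438) = -35325/(36049/18307 + 18438) = -35325/337580515/18307 = -35325*18307/337580515 = -129338955/67516103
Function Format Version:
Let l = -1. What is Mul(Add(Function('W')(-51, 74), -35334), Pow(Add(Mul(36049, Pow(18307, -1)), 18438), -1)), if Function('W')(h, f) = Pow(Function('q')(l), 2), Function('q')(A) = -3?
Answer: Rational(-129338955, 67516103) ≈ -1.9157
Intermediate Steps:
Function('W')(h, f) = 9 (Function('W')(h, f) = Pow(-3, 2) = 9)
Mul(Add(Function('W')(-51, 74), -35334), Pow(Add(Mul(36049, Pow(18307, -1)), 18438), -1)) = Mul(Add(9, -35334), Pow(Add(Mul(36049, Pow(18307, -1)), 18438), -1)) = Mul(-35325, Pow(Add(Mul(36049, Rational(1, 18307)), 18438), -1)) = Mul(-35325, Pow(Add(Rational(36049, 18307), 18438), -1)) = Mul(-35325, Pow(Rational(337580515, 18307), -1)) = Mul(-35325, Rational(18307, 337580515)) = Rational(-129338955, 67516103)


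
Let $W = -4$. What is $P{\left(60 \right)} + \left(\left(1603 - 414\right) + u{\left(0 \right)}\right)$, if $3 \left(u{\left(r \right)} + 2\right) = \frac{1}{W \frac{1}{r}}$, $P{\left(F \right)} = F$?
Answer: $1247$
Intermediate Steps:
$u{\left(r \right)} = -2 - \frac{r}{12}$ ($u{\left(r \right)} = -2 + \frac{1}{3 \left(- \frac{4}{r}\right)} = -2 + \frac{\left(- \frac{1}{4}\right) r}{3} = -2 - \frac{r}{12}$)
$P{\left(60 \right)} + \left(\left(1603 - 414\right) + u{\left(0 \right)}\right) = 60 + \left(\left(1603 - 414\right) - 2\right) = 60 + \left(1189 + \left(-2 + 0\right)\right) = 60 + \left(1189 - 2\right) = 60 + 1187 = 1247$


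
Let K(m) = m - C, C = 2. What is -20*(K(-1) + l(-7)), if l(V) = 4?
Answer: -20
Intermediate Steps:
K(m) = -2 + m (K(m) = m - 1*2 = m - 2 = -2 + m)
-20*(K(-1) + l(-7)) = -20*((-2 - 1) + 4) = -20*(-3 + 4) = -20*1 = -20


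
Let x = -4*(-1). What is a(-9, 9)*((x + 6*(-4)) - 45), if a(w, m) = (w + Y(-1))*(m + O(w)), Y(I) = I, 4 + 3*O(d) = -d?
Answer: 20800/3 ≈ 6933.3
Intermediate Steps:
O(d) = -4/3 - d/3 (O(d) = -4/3 + (-d)/3 = -4/3 - d/3)
x = 4
a(w, m) = (-1 + w)*(-4/3 + m - w/3) (a(w, m) = (w - 1)*(m + (-4/3 - w/3)) = (-1 + w)*(-4/3 + m - w/3))
a(-9, 9)*((x + 6*(-4)) - 45) = (4/3 - 1*9 - 1*(-9) - ⅓*(-9)² + 9*(-9))*((4 + 6*(-4)) - 45) = (4/3 - 9 + 9 - ⅓*81 - 81)*((4 - 24) - 45) = (4/3 - 9 + 9 - 27 - 81)*(-20 - 45) = -320/3*(-65) = 20800/3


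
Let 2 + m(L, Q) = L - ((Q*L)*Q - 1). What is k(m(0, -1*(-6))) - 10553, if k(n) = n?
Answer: -10554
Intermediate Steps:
m(L, Q) = -1 + L - L*Q**2 (m(L, Q) = -2 + (L - ((Q*L)*Q - 1)) = -2 + (L - ((L*Q)*Q - 1)) = -2 + (L - (L*Q**2 - 1)) = -2 + (L - (-1 + L*Q**2)) = -2 + (L + (1 - L*Q**2)) = -2 + (1 + L - L*Q**2) = -1 + L - L*Q**2)
k(m(0, -1*(-6))) - 10553 = (-1 + 0 - 1*0*(-1*(-6))**2) - 10553 = (-1 + 0 - 1*0*6**2) - 10553 = (-1 + 0 - 1*0*36) - 10553 = (-1 + 0 + 0) - 10553 = -1 - 10553 = -10554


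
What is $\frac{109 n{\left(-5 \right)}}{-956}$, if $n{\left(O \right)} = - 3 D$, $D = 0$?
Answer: $0$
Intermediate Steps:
$n{\left(O \right)} = 0$ ($n{\left(O \right)} = \left(-3\right) 0 = 0$)
$\frac{109 n{\left(-5 \right)}}{-956} = \frac{109 \cdot 0}{-956} = 0 \left(- \frac{1}{956}\right) = 0$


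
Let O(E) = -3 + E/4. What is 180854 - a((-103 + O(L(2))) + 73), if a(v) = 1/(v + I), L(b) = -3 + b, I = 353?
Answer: 231312262/1279 ≈ 1.8085e+5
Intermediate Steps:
O(E) = -3 + E/4 (O(E) = -3 + E*(¼) = -3 + E/4)
a(v) = 1/(353 + v) (a(v) = 1/(v + 353) = 1/(353 + v))
180854 - a((-103 + O(L(2))) + 73) = 180854 - 1/(353 + ((-103 + (-3 + (-3 + 2)/4)) + 73)) = 180854 - 1/(353 + ((-103 + (-3 + (¼)*(-1))) + 73)) = 180854 - 1/(353 + ((-103 + (-3 - ¼)) + 73)) = 180854 - 1/(353 + ((-103 - 13/4) + 73)) = 180854 - 1/(353 + (-425/4 + 73)) = 180854 - 1/(353 - 133/4) = 180854 - 1/1279/4 = 180854 - 1*4/1279 = 180854 - 4/1279 = 231312262/1279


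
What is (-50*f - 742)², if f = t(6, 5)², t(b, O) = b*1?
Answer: 6461764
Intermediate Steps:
t(b, O) = b
f = 36 (f = 6² = 36)
(-50*f - 742)² = (-50*36 - 742)² = (-1800 - 742)² = (-2542)² = 6461764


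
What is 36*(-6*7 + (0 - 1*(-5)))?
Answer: -1332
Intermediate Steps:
36*(-6*7 + (0 - 1*(-5))) = 36*(-42 + (0 + 5)) = 36*(-42 + 5) = 36*(-37) = -1332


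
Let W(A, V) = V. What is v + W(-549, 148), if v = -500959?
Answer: -500811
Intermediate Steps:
v + W(-549, 148) = -500959 + 148 = -500811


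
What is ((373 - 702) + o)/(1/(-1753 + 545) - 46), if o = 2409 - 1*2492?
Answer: 497696/55569 ≈ 8.9564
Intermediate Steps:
o = -83 (o = 2409 - 2492 = -83)
((373 - 702) + o)/(1/(-1753 + 545) - 46) = ((373 - 702) - 83)/(1/(-1753 + 545) - 46) = (-329 - 83)/(1/(-1208) - 46) = -412/(-1/1208 - 46) = -412/(-55569/1208) = -412*(-1208/55569) = 497696/55569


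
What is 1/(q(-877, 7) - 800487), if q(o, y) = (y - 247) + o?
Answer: -1/801604 ≈ -1.2475e-6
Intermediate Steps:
q(o, y) = -247 + o + y (q(o, y) = (-247 + y) + o = -247 + o + y)
1/(q(-877, 7) - 800487) = 1/((-247 - 877 + 7) - 800487) = 1/(-1117 - 800487) = 1/(-801604) = -1/801604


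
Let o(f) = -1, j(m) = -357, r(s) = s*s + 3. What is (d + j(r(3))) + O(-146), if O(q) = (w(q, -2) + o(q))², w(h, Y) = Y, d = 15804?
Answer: 15456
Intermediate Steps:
r(s) = 3 + s² (r(s) = s² + 3 = 3 + s²)
O(q) = 9 (O(q) = (-2 - 1)² = (-3)² = 9)
(d + j(r(3))) + O(-146) = (15804 - 357) + 9 = 15447 + 9 = 15456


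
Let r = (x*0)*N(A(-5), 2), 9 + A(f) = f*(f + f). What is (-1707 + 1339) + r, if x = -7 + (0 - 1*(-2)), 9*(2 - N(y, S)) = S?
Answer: -368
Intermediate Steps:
A(f) = -9 + 2*f² (A(f) = -9 + f*(f + f) = -9 + f*(2*f) = -9 + 2*f²)
N(y, S) = 2 - S/9
x = -5 (x = -7 + (0 + 2) = -7 + 2 = -5)
r = 0 (r = (-5*0)*(2 - ⅑*2) = 0*(2 - 2/9) = 0*(16/9) = 0)
(-1707 + 1339) + r = (-1707 + 1339) + 0 = -368 + 0 = -368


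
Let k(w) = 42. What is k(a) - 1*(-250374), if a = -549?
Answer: 250416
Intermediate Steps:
k(a) - 1*(-250374) = 42 - 1*(-250374) = 42 + 250374 = 250416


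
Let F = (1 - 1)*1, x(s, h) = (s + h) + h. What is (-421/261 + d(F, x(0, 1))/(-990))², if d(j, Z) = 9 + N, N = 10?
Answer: 2195953321/824264100 ≈ 2.6641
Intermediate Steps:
x(s, h) = s + 2*h (x(s, h) = (h + s) + h = s + 2*h)
F = 0 (F = 0*1 = 0)
d(j, Z) = 19 (d(j, Z) = 9 + 10 = 19)
(-421/261 + d(F, x(0, 1))/(-990))² = (-421/261 + 19/(-990))² = (-421*1/261 + 19*(-1/990))² = (-421/261 - 19/990)² = (-46861/28710)² = 2195953321/824264100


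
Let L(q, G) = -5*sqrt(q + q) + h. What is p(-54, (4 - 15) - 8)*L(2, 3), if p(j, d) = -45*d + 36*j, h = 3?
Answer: 7623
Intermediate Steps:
L(q, G) = 3 - 5*sqrt(2)*sqrt(q) (L(q, G) = -5*sqrt(q + q) + 3 = -5*sqrt(2)*sqrt(q) + 3 = 3 - 5*sqrt(2)*sqrt(q))
p(-54, (4 - 15) - 8)*L(2, 3) = (-45*((4 - 15) - 8) + 36*(-54))*(3 - 5*sqrt(2)*sqrt(2)) = (-45*(-11 - 8) - 1944)*(3 - 10) = (-45*(-19) - 1944)*(-7) = (855 - 1944)*(-7) = -1089*(-7) = 7623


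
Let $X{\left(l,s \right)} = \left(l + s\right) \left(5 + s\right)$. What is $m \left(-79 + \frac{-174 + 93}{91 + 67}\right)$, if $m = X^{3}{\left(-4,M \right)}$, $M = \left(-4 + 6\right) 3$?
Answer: $- \frac{66885412}{79} \approx -8.4665 \cdot 10^{5}$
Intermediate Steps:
$M = 6$ ($M = 2 \cdot 3 = 6$)
$X{\left(l,s \right)} = \left(5 + s\right) \left(l + s\right)$
$m = 10648$ ($m = \left(6^{2} + 5 \left(-4\right) + 5 \cdot 6 - 24\right)^{3} = \left(36 - 20 + 30 - 24\right)^{3} = 22^{3} = 10648$)
$m \left(-79 + \frac{-174 + 93}{91 + 67}\right) = 10648 \left(-79 + \frac{-174 + 93}{91 + 67}\right) = 10648 \left(-79 - \frac{81}{158}\right) = 10648 \left(- \frac{12563}{158}\right) = - \frac{66885412}{79}$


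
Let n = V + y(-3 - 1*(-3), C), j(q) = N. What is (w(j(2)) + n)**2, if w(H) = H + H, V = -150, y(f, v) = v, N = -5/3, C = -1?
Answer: 214369/9 ≈ 23819.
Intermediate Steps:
N = -5/3 (N = -5*1/3 = -5/3 ≈ -1.6667)
j(q) = -5/3
w(H) = 2*H
n = -151 (n = -150 - 1 = -151)
(w(j(2)) + n)**2 = (2*(-5/3) - 151)**2 = (-10/3 - 151)**2 = (-463/3)**2 = 214369/9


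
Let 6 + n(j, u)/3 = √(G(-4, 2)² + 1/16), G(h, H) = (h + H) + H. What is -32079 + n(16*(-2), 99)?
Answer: -128385/4 ≈ -32096.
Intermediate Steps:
G(h, H) = h + 2*H (G(h, H) = (H + h) + H = h + 2*H)
n(j, u) = -69/4 (n(j, u) = -18 + 3*√((-4 + 2*2)² + 1/16) = -18 + 3*√((-4 + 4)² + 1/16) = -18 + 3*√(0² + 1/16) = -18 + 3*√(0 + 1/16) = -18 + 3*√(1/16) = -18 + 3*(¼) = -18 + ¾ = -69/4)
-32079 + n(16*(-2), 99) = -32079 - 69/4 = -128385/4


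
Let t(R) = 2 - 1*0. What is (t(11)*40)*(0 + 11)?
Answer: 880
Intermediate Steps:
t(R) = 2 (t(R) = 2 + 0 = 2)
(t(11)*40)*(0 + 11) = (2*40)*(0 + 11) = 80*11 = 880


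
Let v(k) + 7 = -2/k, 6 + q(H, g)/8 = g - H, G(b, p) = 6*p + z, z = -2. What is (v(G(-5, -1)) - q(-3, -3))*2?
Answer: 165/2 ≈ 82.500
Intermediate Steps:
G(b, p) = -2 + 6*p (G(b, p) = 6*p - 2 = -2 + 6*p)
q(H, g) = -48 - 8*H + 8*g (q(H, g) = -48 + 8*(g - H) = -48 + (-8*H + 8*g) = -48 - 8*H + 8*g)
v(k) = -7 - 2/k
(v(G(-5, -1)) - q(-3, -3))*2 = ((-7 - 2/(-2 + 6*(-1))) - (-48 - 8*(-3) + 8*(-3)))*2 = ((-7 - 2/(-2 - 6)) - (-48 + 24 - 24))*2 = ((-7 - 2/(-8)) - 1*(-48))*2 = ((-7 - 2*(-⅛)) + 48)*2 = ((-7 + ¼) + 48)*2 = (-27/4 + 48)*2 = (165/4)*2 = 165/2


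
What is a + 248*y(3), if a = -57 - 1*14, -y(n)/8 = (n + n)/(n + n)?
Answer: -2055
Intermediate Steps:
y(n) = -8 (y(n) = -8*(n + n)/(n + n) = -8*2*n/(2*n) = -8*2*n*1/(2*n) = -8*1 = -8)
a = -71 (a = -57 - 14 = -71)
a + 248*y(3) = -71 + 248*(-8) = -71 - 1984 = -2055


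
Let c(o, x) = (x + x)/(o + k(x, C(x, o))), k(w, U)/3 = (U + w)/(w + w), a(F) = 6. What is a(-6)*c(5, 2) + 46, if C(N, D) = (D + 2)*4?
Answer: 2578/55 ≈ 46.873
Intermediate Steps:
C(N, D) = 8 + 4*D (C(N, D) = (2 + D)*4 = 8 + 4*D)
k(w, U) = 3*(U + w)/(2*w) (k(w, U) = 3*((U + w)/(w + w)) = 3*((U + w)/((2*w))) = 3*((U + w)*(1/(2*w))) = 3*((U + w)/(2*w)) = 3*(U + w)/(2*w))
c(o, x) = 2*x/(o + 3*(8 + x + 4*o)/(2*x)) (c(o, x) = (x + x)/(o + 3*((8 + 4*o) + x)/(2*x)) = (2*x)/(o + 3*(8 + x + 4*o)/(2*x)) = 2*x/(o + 3*(8 + x + 4*o)/(2*x)))
a(-6)*c(5, 2) + 46 = 6*(4*2²/(24 + 3*2 + 12*5 + 2*5*2)) + 46 = 6*(4*4/(24 + 6 + 60 + 20)) + 46 = 6*(4*4/110) + 46 = 6*(4*4*(1/110)) + 46 = 6*(8/55) + 46 = 48/55 + 46 = 2578/55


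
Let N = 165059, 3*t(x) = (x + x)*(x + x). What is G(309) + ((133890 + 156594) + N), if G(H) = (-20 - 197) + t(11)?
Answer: 1366462/3 ≈ 4.5549e+5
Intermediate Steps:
t(x) = 4*x²/3 (t(x) = ((x + x)*(x + x))/3 = ((2*x)*(2*x))/3 = (4*x²)/3 = 4*x²/3)
G(H) = -167/3 (G(H) = (-20 - 197) + (4/3)*11² = -217 + (4/3)*121 = -217 + 484/3 = -167/3)
G(309) + ((133890 + 156594) + N) = -167/3 + ((133890 + 156594) + 165059) = -167/3 + (290484 + 165059) = -167/3 + 455543 = 1366462/3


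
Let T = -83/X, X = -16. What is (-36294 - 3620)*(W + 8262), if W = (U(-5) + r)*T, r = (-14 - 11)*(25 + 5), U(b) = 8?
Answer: -704541971/4 ≈ -1.7614e+8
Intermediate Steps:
r = -750 (r = -25*30 = -750)
T = 83/16 (T = -83/(-16) = -83*(-1/16) = 83/16 ≈ 5.1875)
W = -30793/8 (W = (8 - 750)*(83/16) = -742*83/16 = -30793/8 ≈ -3849.1)
(-36294 - 3620)*(W + 8262) = (-36294 - 3620)*(-30793/8 + 8262) = -39914*35303/8 = -704541971/4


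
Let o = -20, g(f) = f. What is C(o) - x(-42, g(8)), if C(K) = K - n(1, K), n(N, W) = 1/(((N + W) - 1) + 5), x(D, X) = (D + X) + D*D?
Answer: -26249/15 ≈ -1749.9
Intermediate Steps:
x(D, X) = D + X + D**2 (x(D, X) = (D + X) + D**2 = D + X + D**2)
n(N, W) = 1/(4 + N + W) (n(N, W) = 1/((-1 + N + W) + 5) = 1/(4 + N + W))
C(K) = K - 1/(5 + K) (C(K) = K - 1/(4 + 1 + K) = K - 1/(5 + K))
C(o) - x(-42, g(8)) = (-1 - 20*(5 - 20))/(5 - 20) - (-42 + 8 + (-42)**2) = (-1 - 20*(-15))/(-15) - (-42 + 8 + 1764) = -(-1 + 300)/15 - 1*1730 = -1/15*299 - 1730 = -299/15 - 1730 = -26249/15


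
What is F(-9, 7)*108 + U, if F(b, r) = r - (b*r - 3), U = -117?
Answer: 7767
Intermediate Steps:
F(b, r) = 3 + r - b*r (F(b, r) = r - (-3 + b*r) = r + (3 - b*r) = 3 + r - b*r)
F(-9, 7)*108 + U = (3 + 7 - 1*(-9)*7)*108 - 117 = (3 + 7 + 63)*108 - 117 = 73*108 - 117 = 7884 - 117 = 7767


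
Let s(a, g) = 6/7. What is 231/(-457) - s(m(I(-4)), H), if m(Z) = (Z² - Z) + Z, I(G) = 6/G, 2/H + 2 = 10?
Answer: -4359/3199 ≈ -1.3626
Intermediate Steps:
H = ¼ (H = 2/(-2 + 10) = 2/8 = 2*(⅛) = ¼ ≈ 0.25000)
m(Z) = Z²
s(a, g) = 6/7 (s(a, g) = 6*(⅐) = 6/7)
231/(-457) - s(m(I(-4)), H) = 231/(-457) - 1*6/7 = 231*(-1/457) - 6/7 = -231/457 - 6/7 = -4359/3199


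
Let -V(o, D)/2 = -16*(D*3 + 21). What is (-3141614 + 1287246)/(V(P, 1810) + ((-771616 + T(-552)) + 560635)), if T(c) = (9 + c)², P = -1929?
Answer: -463592/64575 ≈ -7.1791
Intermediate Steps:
V(o, D) = 672 + 96*D (V(o, D) = -(-32)*(D*3 + 21) = -(-32)*(3*D + 21) = -(-32)*(21 + 3*D) = -2*(-336 - 48*D) = 672 + 96*D)
(-3141614 + 1287246)/(V(P, 1810) + ((-771616 + T(-552)) + 560635)) = (-3141614 + 1287246)/((672 + 96*1810) + ((-771616 + (9 - 552)²) + 560635)) = -1854368/((672 + 173760) + ((-771616 + (-543)²) + 560635)) = -1854368/(174432 + ((-771616 + 294849) + 560635)) = -1854368/(174432 + (-476767 + 560635)) = -1854368/(174432 + 83868) = -1854368/258300 = -1854368*1/258300 = -463592/64575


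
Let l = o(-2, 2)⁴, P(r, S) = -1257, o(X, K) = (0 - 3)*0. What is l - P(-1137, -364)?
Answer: 1257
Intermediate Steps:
o(X, K) = 0 (o(X, K) = -3*0 = 0)
l = 0 (l = 0⁴ = 0)
l - P(-1137, -364) = 0 - 1*(-1257) = 0 + 1257 = 1257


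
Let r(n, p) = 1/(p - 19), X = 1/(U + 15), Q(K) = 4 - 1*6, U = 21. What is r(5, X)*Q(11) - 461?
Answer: -314791/683 ≈ -460.89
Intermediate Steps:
Q(K) = -2 (Q(K) = 4 - 6 = -2)
X = 1/36 (X = 1/(21 + 15) = 1/36 ≈ 0.027778)
r(n, p) = 1/(-19 + p)
r(5, X)*Q(11) - 461 = -2/(-19 + 1/36) - 461 = -2/(-683/36) - 461 = -36/683*(-2) - 461 = 72/683 - 461 = -314791/683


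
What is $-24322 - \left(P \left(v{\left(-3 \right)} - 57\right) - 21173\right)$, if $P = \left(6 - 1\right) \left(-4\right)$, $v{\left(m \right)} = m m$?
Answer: $-4109$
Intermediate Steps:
$v{\left(m \right)} = m^{2}$
$P = -20$ ($P = 5 \left(-4\right) = -20$)
$-24322 - \left(P \left(v{\left(-3 \right)} - 57\right) - 21173\right) = -24322 - \left(- 20 \left(\left(-3\right)^{2} - 57\right) - 21173\right) = -24322 - \left(- 20 \left(9 - 57\right) - 21173\right) = -24322 - \left(\left(-20\right) \left(-48\right) - 21173\right) = -24322 - \left(960 - 21173\right) = -24322 - -20213 = -24322 + 20213 = -4109$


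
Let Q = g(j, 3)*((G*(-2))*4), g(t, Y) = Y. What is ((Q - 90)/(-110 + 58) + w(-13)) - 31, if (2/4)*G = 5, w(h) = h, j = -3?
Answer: -979/26 ≈ -37.654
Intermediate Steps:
G = 10 (G = 2*5 = 10)
Q = -240 (Q = 3*((10*(-2))*4) = 3*(-20*4) = 3*(-80) = -240)
((Q - 90)/(-110 + 58) + w(-13)) - 31 = ((-240 - 90)/(-110 + 58) - 13) - 31 = (-330/(-52) - 13) - 31 = (-330*(-1/52) - 13) - 31 = (165/26 - 13) - 31 = -173/26 - 31 = -979/26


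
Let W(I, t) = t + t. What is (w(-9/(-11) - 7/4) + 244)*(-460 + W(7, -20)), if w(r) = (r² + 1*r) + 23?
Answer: -64598625/484 ≈ -1.3347e+5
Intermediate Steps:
W(I, t) = 2*t
w(r) = 23 + r + r² (w(r) = (r² + r) + 23 = (r + r²) + 23 = 23 + r + r²)
(w(-9/(-11) - 7/4) + 244)*(-460 + W(7, -20)) = ((23 + (-9/(-11) - 7/4) + (-9/(-11) - 7/4)²) + 244)*(-460 + 2*(-20)) = ((23 + (-9*(-1/11) - 7*¼) + (-9*(-1/11) - 7*¼)²) + 244)*(-460 - 40) = ((23 + (9/11 - 7/4) + (9/11 - 7/4)²) + 244)*(-500) = ((23 - 41/44 + (-41/44)²) + 244)*(-500) = ((23 - 41/44 + 1681/1936) + 244)*(-500) = (44405/1936 + 244)*(-500) = (516789/1936)*(-500) = -64598625/484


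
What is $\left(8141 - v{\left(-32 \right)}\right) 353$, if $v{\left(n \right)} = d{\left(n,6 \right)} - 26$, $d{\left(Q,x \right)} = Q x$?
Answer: $2950727$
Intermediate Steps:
$v{\left(n \right)} = -26 + 6 n$ ($v{\left(n \right)} = n 6 - 26 = 6 n - 26 = -26 + 6 n$)
$\left(8141 - v{\left(-32 \right)}\right) 353 = \left(8141 - \left(-26 + 6 \left(-32\right)\right)\right) 353 = \left(8141 - \left(-26 - 192\right)\right) 353 = \left(8141 - -218\right) 353 = \left(8141 + 218\right) 353 = 8359 \cdot 353 = 2950727$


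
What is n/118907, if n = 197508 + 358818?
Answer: 556326/118907 ≈ 4.6787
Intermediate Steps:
n = 556326
n/118907 = 556326/118907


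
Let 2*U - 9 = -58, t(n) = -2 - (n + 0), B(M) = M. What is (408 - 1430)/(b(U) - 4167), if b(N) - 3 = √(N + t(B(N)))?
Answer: 2127804/8669449 + 511*I*√2/8669449 ≈ 0.24544 + 8.3357e-5*I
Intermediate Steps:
t(n) = -2 - n
U = -49/2 (U = 9/2 + (½)*(-58) = 9/2 - 29 = -49/2 ≈ -24.500)
b(N) = 3 + I*√2 (b(N) = 3 + √(N + (-2 - N)) = 3 + √(-2) = 3 + I*√2)
(408 - 1430)/(b(U) - 4167) = (408 - 1430)/((3 + I*√2) - 4167) = -1022/(-4164 + I*√2)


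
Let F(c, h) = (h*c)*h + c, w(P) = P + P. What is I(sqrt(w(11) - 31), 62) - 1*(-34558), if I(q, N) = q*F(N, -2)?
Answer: 34558 + 930*I ≈ 34558.0 + 930.0*I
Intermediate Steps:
w(P) = 2*P
F(c, h) = c + c*h**2 (F(c, h) = (c*h)*h + c = c*h**2 + c = c + c*h**2)
I(q, N) = 5*N*q (I(q, N) = q*(N*(1 + (-2)**2)) = q*(N*(1 + 4)) = q*(N*5) = q*(5*N) = 5*N*q)
I(sqrt(w(11) - 31), 62) - 1*(-34558) = 5*62*sqrt(2*11 - 31) - 1*(-34558) = 5*62*sqrt(22 - 31) + 34558 = 5*62*sqrt(-9) + 34558 = 5*62*(3*I) + 34558 = 930*I + 34558 = 34558 + 930*I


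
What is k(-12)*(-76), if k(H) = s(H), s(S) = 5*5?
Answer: -1900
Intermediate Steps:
s(S) = 25
k(H) = 25
k(-12)*(-76) = 25*(-76) = -1900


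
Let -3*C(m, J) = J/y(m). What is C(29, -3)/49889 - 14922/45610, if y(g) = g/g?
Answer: -372199024/1137718645 ≈ -0.32715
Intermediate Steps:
y(g) = 1
C(m, J) = -J/3 (C(m, J) = -J/(3*1) = -J/3)
C(29, -3)/49889 - 14922/45610 = -⅓*(-3)/49889 - 14922/45610 = 1*(1/49889) - 14922*1/45610 = 1/49889 - 7461/22805 = -372199024/1137718645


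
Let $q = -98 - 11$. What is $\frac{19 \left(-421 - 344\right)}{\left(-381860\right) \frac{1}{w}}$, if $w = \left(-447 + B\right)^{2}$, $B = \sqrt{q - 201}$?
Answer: $\frac{579943593}{76372} - \frac{1299429 i \sqrt{310}}{38186} \approx 7593.7 - 599.14 i$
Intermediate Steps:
$q = -109$ ($q = -98 - 11 = -109$)
$B = i \sqrt{310}$ ($B = \sqrt{-109 - 201} = \sqrt{-310} = i \sqrt{310} \approx 17.607 i$)
$w = \left(-447 + i \sqrt{310}\right)^{2} \approx 1.995 \cdot 10^{5} - 15741.0 i$
$\frac{19 \left(-421 - 344\right)}{\left(-381860\right) \frac{1}{w}} = \frac{19 \left(-421 - 344\right)}{\left(-381860\right) \frac{1}{\left(447 - i \sqrt{310}\right)^{2}}} = \frac{19 \left(-765\right)}{\left(-381860\right) \frac{1}{\left(447 - i \sqrt{310}\right)^{2}}} = - 14535 \left(- \frac{\left(447 - i \sqrt{310}\right)^{2}}{381860}\right) = \frac{2907 \left(447 - i \sqrt{310}\right)^{2}}{76372}$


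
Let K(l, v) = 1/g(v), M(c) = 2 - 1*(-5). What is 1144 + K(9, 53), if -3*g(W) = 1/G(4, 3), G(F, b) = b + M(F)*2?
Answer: 1093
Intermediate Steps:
M(c) = 7 (M(c) = 2 + 5 = 7)
G(F, b) = 14 + b (G(F, b) = b + 7*2 = b + 14 = 14 + b)
g(W) = -1/51 (g(W) = -1/(3*(14 + 3)) = -⅓/17 = -⅓*1/17 = -1/51)
K(l, v) = -51 (K(l, v) = 1/(-1/51) = -51)
1144 + K(9, 53) = 1144 - 51 = 1093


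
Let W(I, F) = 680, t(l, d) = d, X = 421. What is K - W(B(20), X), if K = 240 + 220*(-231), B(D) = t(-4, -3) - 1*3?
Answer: -51260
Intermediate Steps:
B(D) = -6 (B(D) = -3 - 1*3 = -3 - 3 = -6)
K = -50580 (K = 240 - 50820 = -50580)
K - W(B(20), X) = -50580 - 1*680 = -50580 - 680 = -51260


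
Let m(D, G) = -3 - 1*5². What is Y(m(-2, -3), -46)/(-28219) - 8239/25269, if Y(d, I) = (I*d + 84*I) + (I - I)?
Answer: -167403397/713065911 ≈ -0.23477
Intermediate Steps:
m(D, G) = -28 (m(D, G) = -3 - 1*25 = -3 - 25 = -28)
Y(d, I) = 84*I + I*d (Y(d, I) = (84*I + I*d) + 0 = 84*I + I*d)
Y(m(-2, -3), -46)/(-28219) - 8239/25269 = -46*(84 - 28)/(-28219) - 8239/25269 = -46*56*(-1/28219) - 8239*1/25269 = -2576*(-1/28219) - 8239/25269 = 2576/28219 - 8239/25269 = -167403397/713065911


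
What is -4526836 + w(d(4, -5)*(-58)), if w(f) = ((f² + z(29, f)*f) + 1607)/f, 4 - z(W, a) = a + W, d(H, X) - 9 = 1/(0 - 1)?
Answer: -2100465111/464 ≈ -4.5269e+6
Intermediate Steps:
d(H, X) = 8 (d(H, X) = 9 + 1/(0 - 1) = 9 + 1/(-1) = 9 - 1 = 8)
z(W, a) = 4 - W - a (z(W, a) = 4 - (a + W) = 4 - (W + a) = 4 + (-W - a) = 4 - W - a)
w(f) = (1607 + f² + f*(-25 - f))/f (w(f) = ((f² + (4 - 1*29 - f)*f) + 1607)/f = ((f² + (4 - 29 - f)*f) + 1607)/f = ((f² + (-25 - f)*f) + 1607)/f = ((f² + f*(-25 - f)) + 1607)/f = (1607 + f² + f*(-25 - f))/f)
-4526836 + w(d(4, -5)*(-58)) = -4526836 + (-25 + 1607/((8*(-58)))) = -4526836 + (-25 + 1607/(-464)) = -4526836 + (-25 + 1607*(-1/464)) = -4526836 + (-25 - 1607/464) = -4526836 - 13207/464 = -2100465111/464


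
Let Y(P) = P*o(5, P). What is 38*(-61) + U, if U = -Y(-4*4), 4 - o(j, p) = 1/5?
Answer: -11286/5 ≈ -2257.2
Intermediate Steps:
o(j, p) = 19/5 (o(j, p) = 4 - 1/5 = 4 - 1*⅕ = 4 - ⅕ = 19/5)
Y(P) = 19*P/5 (Y(P) = P*(19/5) = 19*P/5)
U = 304/5 (U = -19*(-4*4)/5 = -19*(-16)/5 = -1*(-304/5) = 304/5 ≈ 60.800)
38*(-61) + U = 38*(-61) + 304/5 = -2318 + 304/5 = -11286/5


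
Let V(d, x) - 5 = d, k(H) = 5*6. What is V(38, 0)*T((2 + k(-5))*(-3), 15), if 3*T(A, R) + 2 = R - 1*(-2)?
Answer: 215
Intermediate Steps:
k(H) = 30
V(d, x) = 5 + d
T(A, R) = R/3 (T(A, R) = -⅔ + (R - 1*(-2))/3 = -⅔ + (R + 2)/3 = -⅔ + (2 + R)/3 = -⅔ + (⅔ + R/3) = R/3)
V(38, 0)*T((2 + k(-5))*(-3), 15) = (5 + 38)*((⅓)*15) = 43*5 = 215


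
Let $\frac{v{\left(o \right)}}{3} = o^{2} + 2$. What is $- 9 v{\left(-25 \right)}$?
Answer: $-16929$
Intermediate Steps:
$v{\left(o \right)} = 6 + 3 o^{2}$ ($v{\left(o \right)} = 3 \left(o^{2} + 2\right) = 3 \left(2 + o^{2}\right) = 6 + 3 o^{2}$)
$- 9 v{\left(-25 \right)} = - 9 \left(6 + 3 \left(-25\right)^{2}\right) = - 9 \left(6 + 3 \cdot 625\right) = - 9 \left(6 + 1875\right) = \left(-9\right) 1881 = -16929$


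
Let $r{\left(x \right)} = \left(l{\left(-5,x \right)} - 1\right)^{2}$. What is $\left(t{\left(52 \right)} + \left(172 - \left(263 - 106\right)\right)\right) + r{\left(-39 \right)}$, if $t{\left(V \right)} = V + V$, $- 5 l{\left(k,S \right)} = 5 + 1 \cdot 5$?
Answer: $128$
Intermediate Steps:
$l{\left(k,S \right)} = -2$ ($l{\left(k,S \right)} = - \frac{5 + 1 \cdot 5}{5} = - \frac{5 + 5}{5} = \left(- \frac{1}{5}\right) 10 = -2$)
$r{\left(x \right)} = 9$ ($r{\left(x \right)} = \left(-2 - 1\right)^{2} = \left(-3\right)^{2} = 9$)
$t{\left(V \right)} = 2 V$
$\left(t{\left(52 \right)} + \left(172 - \left(263 - 106\right)\right)\right) + r{\left(-39 \right)} = \left(2 \cdot 52 + \left(172 - \left(263 - 106\right)\right)\right) + 9 = \left(104 + \left(172 - \left(263 - 106\right)\right)\right) + 9 = \left(104 + \left(172 - 157\right)\right) + 9 = \left(104 + 15\right) + 9 = 119 + 9 = 128$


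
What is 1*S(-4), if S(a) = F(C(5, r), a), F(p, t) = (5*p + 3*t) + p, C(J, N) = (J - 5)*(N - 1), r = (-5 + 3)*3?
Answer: -12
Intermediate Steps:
r = -6 (r = -2*3 = -6)
C(J, N) = (-1 + N)*(-5 + J) (C(J, N) = (-5 + J)*(-1 + N) = (-1 + N)*(-5 + J))
F(p, t) = 3*t + 6*p (F(p, t) = (3*t + 5*p) + p = 3*t + 6*p)
S(a) = 3*a (S(a) = 3*a + 6*(5 - 1*5 - 5*(-6) + 5*(-6)) = 3*a + 6*(5 - 5 + 30 - 30) = 3*a + 6*0 = 3*a + 0 = 3*a)
1*S(-4) = 1*(3*(-4)) = 1*(-12) = -12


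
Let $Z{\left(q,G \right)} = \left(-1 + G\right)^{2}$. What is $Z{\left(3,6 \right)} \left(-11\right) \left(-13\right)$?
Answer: $3575$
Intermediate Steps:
$Z{\left(3,6 \right)} \left(-11\right) \left(-13\right) = \left(-1 + 6\right)^{2} \left(-11\right) \left(-13\right) = 5^{2} \left(-11\right) \left(-13\right) = 25 \left(-11\right) \left(-13\right) = \left(-275\right) \left(-13\right) = 3575$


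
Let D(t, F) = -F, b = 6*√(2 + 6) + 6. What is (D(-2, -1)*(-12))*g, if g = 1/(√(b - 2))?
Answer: -6/√(1 + 3*√2) ≈ -2.6205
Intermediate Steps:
b = 6 + 12*√2 (b = 6*√8 + 6 = 6*(2*√2) + 6 = 12*√2 + 6 = 6 + 12*√2 ≈ 22.971)
g = (4 + 12*√2)^(-½) (g = 1/(√((6 + 12*√2) - 2)) = 1/(√(4 + 12*√2)) = (4 + 12*√2)^(-½) ≈ 0.21837)
(D(-2, -1)*(-12))*g = (-1*(-1)*(-12))*(1/(2*√(1 + 3*√2))) = (1*(-12))*(1/(2*√(1 + 3*√2))) = -6/√(1 + 3*√2)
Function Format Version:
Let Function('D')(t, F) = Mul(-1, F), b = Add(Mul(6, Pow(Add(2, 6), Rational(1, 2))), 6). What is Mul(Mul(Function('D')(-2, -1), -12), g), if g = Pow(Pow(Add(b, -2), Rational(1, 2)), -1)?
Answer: Mul(-6, Pow(Add(1, Mul(3, Pow(2, Rational(1, 2)))), Rational(-1, 2))) ≈ -2.6205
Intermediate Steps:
b = Add(6, Mul(12, Pow(2, Rational(1, 2)))) (b = Add(Mul(6, Pow(8, Rational(1, 2))), 6) = Add(Mul(6, Mul(2, Pow(2, Rational(1, 2)))), 6) = Add(Mul(12, Pow(2, Rational(1, 2))), 6) = Add(6, Mul(12, Pow(2, Rational(1, 2)))) ≈ 22.971)
g = Pow(Add(4, Mul(12, Pow(2, Rational(1, 2)))), Rational(-1, 2)) (g = Pow(Pow(Add(Add(6, Mul(12, Pow(2, Rational(1, 2)))), -2), Rational(1, 2)), -1) = Pow(Pow(Add(4, Mul(12, Pow(2, Rational(1, 2)))), Rational(1, 2)), -1) = Pow(Add(4, Mul(12, Pow(2, Rational(1, 2)))), Rational(-1, 2)) ≈ 0.21837)
Mul(Mul(Function('D')(-2, -1), -12), g) = Mul(Mul(Mul(-1, -1), -12), Mul(Rational(1, 2), Pow(Add(1, Mul(3, Pow(2, Rational(1, 2)))), Rational(-1, 2)))) = Mul(Mul(1, -12), Mul(Rational(1, 2), Pow(Add(1, Mul(3, Pow(2, Rational(1, 2)))), Rational(-1, 2)))) = Mul(-12, Mul(Rational(1, 2), Pow(Add(1, Mul(3, Pow(2, Rational(1, 2)))), Rational(-1, 2)))) = Mul(-6, Pow(Add(1, Mul(3, Pow(2, Rational(1, 2)))), Rational(-1, 2)))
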